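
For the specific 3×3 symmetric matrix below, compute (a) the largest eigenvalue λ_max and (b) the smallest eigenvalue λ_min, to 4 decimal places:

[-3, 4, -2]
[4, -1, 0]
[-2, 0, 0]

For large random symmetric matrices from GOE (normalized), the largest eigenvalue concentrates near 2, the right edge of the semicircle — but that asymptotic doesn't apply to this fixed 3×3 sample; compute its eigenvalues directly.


Since M is real symmetric, all three eigenvalues are real; they are the roots of det(λI − M) = λ³ − (tr M) λ² + s λ − det M, where s is the sum of the principal 2×2 minors.
tr M = -3 + (-1) + 0 = -4.
s = ((-3)·(-1) − 4²) + ((-3)·0 − (-2)²) + ((-1)·0 − 0²) = -13 + (-4) + 0 = -17.
det M (expand along row 1) = (-3)·0 − 4·0 + (-2)·(-2) = 4.
Characteristic polynomial: λ³ + 4λ² − 17λ − 4 = 0.
Substitute λ = y + (tr M)/3 = y − 1.333333 to remove the quadratic term: y³ + p·y + q = 0 with p = s − (tr M)²/3 = -22.333333 and q = −2(tr M)³/27 + (tr M)·s/3 − det M = 23.407407.
Three real roots ⇒ use the trigonometric (Viète) form: r = 2√(−p/3) = 5.456902, φ = arccos(3q/(p·r)) = arccos(-0.576202) = 2.184871 rad.
y_k = r·cos(φ/3 − 2πk/3) for k = 0, 1, 2 gives y = 4.072560, 1.109197, -5.181757.
λ_k = y_k − 1.333333 gives λ = 2.7392, -0.2241, -6.5151 (check: the sum is -4.0000 = tr M).

Hence λ_max = 2.7392 and λ_min = -6.5151.


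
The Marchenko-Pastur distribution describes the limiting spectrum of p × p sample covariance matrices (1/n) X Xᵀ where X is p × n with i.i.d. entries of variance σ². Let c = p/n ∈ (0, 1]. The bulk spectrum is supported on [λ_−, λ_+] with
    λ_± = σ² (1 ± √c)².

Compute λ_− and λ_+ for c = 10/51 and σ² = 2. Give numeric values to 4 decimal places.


c = 10/51 = 0.196078; √c = 0.442807.
λ_− = σ² (1 − √c)² = 2 · (1 − 0.442807)² = 2 · (0.557193)² = 0.620927.
λ_+ = σ² (1 + √c)² = 2 · (1 + 0.442807)² = 2 · (1.442807)² = 4.163387.

Rounded to 4 decimal places: λ_− ≈ 0.6209, λ_+ ≈ 4.1634.


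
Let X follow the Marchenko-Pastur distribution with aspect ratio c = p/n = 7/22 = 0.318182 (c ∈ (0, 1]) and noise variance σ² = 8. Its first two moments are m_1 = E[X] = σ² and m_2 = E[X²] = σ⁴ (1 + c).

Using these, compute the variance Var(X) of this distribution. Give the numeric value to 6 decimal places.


m_1 = E[X] = σ² = 8, so m_1² = 64.
m_2 = E[X²] = σ⁴ (1 + c) = 64 · (1 + 0.318182) = 64 · 1.318182 = 84.363636.
(Note m_2 − m_1² simplifies to c · σ⁴ = 0.318182 · 64.)

Var(X) = m_2 − m_1² = 84.363636 − 64 = 20.363636.


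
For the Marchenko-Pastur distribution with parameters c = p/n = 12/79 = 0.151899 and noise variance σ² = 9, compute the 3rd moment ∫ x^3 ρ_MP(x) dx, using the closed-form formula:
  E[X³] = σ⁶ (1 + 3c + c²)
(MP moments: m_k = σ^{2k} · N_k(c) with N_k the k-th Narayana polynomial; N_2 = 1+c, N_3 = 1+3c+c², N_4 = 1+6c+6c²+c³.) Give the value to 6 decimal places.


E[X³] = σ⁶ (1 + 3c + c²) (third MP moment). With σ² = 9 (so σ⁶ = 729) and c = 12/79 = 0.151899: E[X³] = 729 · (1 + 3·0.151899 + (0.151899)²) = 729 · 1.478769.

So E[X^3] = 1078.022913.


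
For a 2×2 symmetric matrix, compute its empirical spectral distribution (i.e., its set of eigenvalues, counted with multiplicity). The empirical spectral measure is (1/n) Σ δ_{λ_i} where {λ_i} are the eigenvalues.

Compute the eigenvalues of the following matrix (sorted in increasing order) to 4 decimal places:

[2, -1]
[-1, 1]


Since M is real symmetric, both eigenvalues are real; they are the roots of det(λI − M) = λ² − (tr M) λ + det M.
tr M = 2 + 1 = 3.
det M = 2·1 − (-1)² = 2 − 1 = 1.
Characteristic polynomial: λ² − 3λ + 1 = 0.
Discriminant Δ = (tr M)² − 4·det M = 9 − 4 = 5; √Δ = 2.236068.
λ = (tr M ± √Δ)/2 = (3 ± 2.236068)/2, giving (tr M − √Δ)/2 = 0.3820 and (tr M + √Δ)/2 = 2.6180.

Eigenvalues sorted in increasing order: [0.3820, 2.6180].


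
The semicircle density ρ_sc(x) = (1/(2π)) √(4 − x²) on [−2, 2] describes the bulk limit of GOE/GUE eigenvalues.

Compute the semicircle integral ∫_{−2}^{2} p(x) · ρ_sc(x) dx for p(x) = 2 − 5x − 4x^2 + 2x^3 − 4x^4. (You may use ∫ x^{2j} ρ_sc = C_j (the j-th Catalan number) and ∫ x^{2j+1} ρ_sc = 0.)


Write p(x) = Σ a_i x^i, split into monomials and integrate each against ρ_sc separately.
Using ∫ x^{2j} ρ_sc = C_j = (1/(j+1)) C(2j, j) (Catalan numbers) and ∫ x^{2j+1} ρ_sc = 0 (odd monomials vanish by symmetry):
  i = 0 (even): a_0 · C_{0} = 2 · 1 = 2
  i = 1 (odd): ∫ x^1 ρ_sc = 0 (vanishes)
  i = 2 (even): a_2 · C_{1} = -4 · 1 = -4
  i = 3 (odd): ∫ x^3 ρ_sc = 0 (vanishes)
  i = 4 (even): a_4 · C_{2} = -4 · 2 = -8

Summing the contributions: ∫_{−2}^{2} p(x) ρ_sc(x) dx = 2 + (-4) + (-8) = -10.


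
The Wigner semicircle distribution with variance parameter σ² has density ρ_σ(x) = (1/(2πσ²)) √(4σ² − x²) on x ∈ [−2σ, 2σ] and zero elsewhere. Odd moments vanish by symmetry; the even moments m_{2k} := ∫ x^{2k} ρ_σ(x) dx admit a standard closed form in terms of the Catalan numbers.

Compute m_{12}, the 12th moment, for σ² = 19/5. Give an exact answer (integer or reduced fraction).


By the scaled semicircle moment identity, m_{2k} = σ^{2k} · C_k with k = 6.
C_6 = (1/(k+1)) · C(2k, k) = (1/7) · C(12, 6) = (1/7) · 924 = 132.
σ^{2k} = (σ²)^k = (19/5)^6 = 47045881/15625.

Therefore m_{12} = σ^{12} · C_6 = (47045881/15625) · 132 = 6210056292/15625.


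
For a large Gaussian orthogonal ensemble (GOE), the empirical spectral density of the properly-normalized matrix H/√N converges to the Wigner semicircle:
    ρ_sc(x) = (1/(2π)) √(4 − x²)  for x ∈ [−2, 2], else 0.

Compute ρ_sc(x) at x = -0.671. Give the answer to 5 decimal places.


ρ_sc(x) = (1/(2π)) √(4 − x²). With x = -0.671:
  4 − x² = 4 − (-0.671)² = 4 − 0.450241 = 3.549759.
  √(4 − x²) = 1.884080.
  1/(2π) = 0.159155.
  ρ_sc(-0.671) = 0.159155 · 1.884080 = 0.299861.

Rounded to 5 decimal places: ρ_sc(-0.671) ≈ 0.29986.


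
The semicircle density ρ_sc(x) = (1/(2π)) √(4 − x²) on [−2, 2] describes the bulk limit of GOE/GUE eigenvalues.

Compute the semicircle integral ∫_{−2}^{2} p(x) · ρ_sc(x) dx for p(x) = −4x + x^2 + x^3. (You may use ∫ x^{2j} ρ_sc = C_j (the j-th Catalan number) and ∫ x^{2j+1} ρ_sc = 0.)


Write p(x) = Σ a_i x^i, split into monomials and integrate each against ρ_sc separately.
Using ∫ x^{2j} ρ_sc = C_j = (1/(j+1)) C(2j, j) (Catalan numbers) and ∫ x^{2j+1} ρ_sc = 0 (odd monomials vanish by symmetry):
  i = 1 (odd): ∫ x^1 ρ_sc = 0 (vanishes)
  i = 2 (even): a_2 · C_{1} = 1 · 1 = 1
  i = 3 (odd): ∫ x^3 ρ_sc = 0 (vanishes)

Summing the contributions: ∫_{−2}^{2} p(x) ρ_sc(x) dx = 1.


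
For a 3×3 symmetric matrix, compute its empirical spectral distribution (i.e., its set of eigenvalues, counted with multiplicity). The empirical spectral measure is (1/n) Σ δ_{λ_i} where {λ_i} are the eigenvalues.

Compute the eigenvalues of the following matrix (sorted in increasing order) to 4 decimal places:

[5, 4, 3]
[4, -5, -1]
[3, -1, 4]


Since M is real symmetric, all three eigenvalues are real; they are the roots of det(λI − M) = λ³ − (tr M) λ² + s λ − det M, where s is the sum of the principal 2×2 minors.
tr M = 5 + (-5) + 4 = 4.
s = (5·(-5) − 4²) + (5·4 − 3²) + ((-5)·4 − (-1)²) = -41 + 11 + (-21) = -51.
det M (expand along row 1) = 5·(-21) − 4·19 + 3·11 = -148.
Characteristic polynomial: λ³ − 4λ² − 51λ + 148 = 0.
Substitute λ = y + (tr M)/3 = y + 1.333333 to remove the quadratic term: y³ + p·y + q = 0 with p = s − (tr M)²/3 = -56.333333 and q = −2(tr M)³/27 + (tr M)·s/3 − det M = 75.259259.
Three real roots ⇒ use the trigonometric (Viète) form: r = 2√(−p/3) = 8.666667, φ = arccos(3q/(p·r)) = arccos(-0.462449) = 2.051551 rad.
y_k = r·cos(φ/3 − 2πk/3) for k = 0, 1, 2 gives y = 6.717930, 1.382911, -8.100842.
λ_k = y_k + 1.333333 gives λ = 8.0513, 2.7162, -6.7675 (check: the sum is 4.0000 = tr M).

Eigenvalues sorted in increasing order: [-6.7675, 2.7162, 8.0513].


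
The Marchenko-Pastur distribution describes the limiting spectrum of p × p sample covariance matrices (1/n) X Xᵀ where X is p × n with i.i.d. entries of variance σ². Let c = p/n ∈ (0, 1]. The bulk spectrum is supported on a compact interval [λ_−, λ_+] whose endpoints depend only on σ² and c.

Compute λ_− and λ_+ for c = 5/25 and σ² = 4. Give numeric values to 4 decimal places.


c = 5/25 = 0.200000; √c = 0.447214.
λ_− = σ² (1 − √c)² = 4 · (1 − 0.447214)² = 4 · (0.552786)² = 1.222291.
λ_+ = σ² (1 + √c)² = 4 · (1 + 0.447214)² = 4 · (1.447214)² = 8.377709.

Rounded to 4 decimal places: λ_− ≈ 1.2223, λ_+ ≈ 8.3777.


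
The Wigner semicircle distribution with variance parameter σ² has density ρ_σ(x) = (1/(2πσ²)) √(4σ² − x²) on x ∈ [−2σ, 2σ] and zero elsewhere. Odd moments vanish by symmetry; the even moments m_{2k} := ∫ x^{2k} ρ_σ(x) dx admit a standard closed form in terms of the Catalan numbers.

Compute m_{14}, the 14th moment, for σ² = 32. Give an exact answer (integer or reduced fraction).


By the scaled semicircle moment identity, m_{2k} = σ^{2k} · C_k with k = 7.
C_7 = (1/(k+1)) · C(2k, k) = (1/8) · C(14, 7) = (1/8) · 3432 = 429.
σ^{2k} = (σ²)^k = (32)^7 = 34359738368.

Therefore m_{14} = σ^{14} · C_7 = 34359738368 · 429 = 14740327759872.


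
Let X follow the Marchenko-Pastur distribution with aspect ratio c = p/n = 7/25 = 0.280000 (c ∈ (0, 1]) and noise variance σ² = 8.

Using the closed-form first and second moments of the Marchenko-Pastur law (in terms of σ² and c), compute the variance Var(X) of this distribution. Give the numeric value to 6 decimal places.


Recall the MP moments m_1 = E[X] = σ² and m_2 = E[X²] = σ⁴ (1 + c).
m_1 = E[X] = σ² = 8, so m_1² = 64.
m_2 = E[X²] = σ⁴ (1 + c) = 64 · (1 + 0.280000) = 64 · 1.280000 = 81.920000.
(Note m_2 − m_1² simplifies to c · σ⁴ = 0.280000 · 64.)

Var(X) = m_2 − m_1² = 81.920000 − 64 = 17.920000.


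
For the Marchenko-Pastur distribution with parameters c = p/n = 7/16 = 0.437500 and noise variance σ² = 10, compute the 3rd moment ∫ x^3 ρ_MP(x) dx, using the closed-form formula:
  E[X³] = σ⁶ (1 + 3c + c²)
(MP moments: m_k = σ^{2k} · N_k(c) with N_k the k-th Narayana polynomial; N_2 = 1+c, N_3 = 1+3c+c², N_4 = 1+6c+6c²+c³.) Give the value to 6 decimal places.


E[X³] = σ⁶ (1 + 3c + c²) (third MP moment). With σ² = 10 (so σ⁶ = 1000) and c = 7/16 = 0.437500: E[X³] = 1000 · (1 + 3·0.437500 + (0.437500)²) = 1000 · 2.503906.

So E[X^3] = 2503.906250.


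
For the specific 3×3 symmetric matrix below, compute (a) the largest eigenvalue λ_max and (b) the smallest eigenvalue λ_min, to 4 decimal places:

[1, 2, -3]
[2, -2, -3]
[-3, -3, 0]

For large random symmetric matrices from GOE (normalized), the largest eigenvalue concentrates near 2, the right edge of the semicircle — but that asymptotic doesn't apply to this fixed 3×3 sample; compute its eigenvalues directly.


Since M is real symmetric, all three eigenvalues are real; they are the roots of det(λI − M) = λ³ − (tr M) λ² + s λ − det M, where s is the sum of the principal 2×2 minors.
tr M = 1 + (-2) + 0 = -1.
s = (1·(-2) − 2²) + (1·0 − (-3)²) + ((-2)·0 − (-3)²) = -6 + (-9) + (-9) = -24.
det M (expand along row 1) = 1·(-9) − 2·(-9) + (-3)·(-12) = 45.
Characteristic polynomial: λ³ + λ² − 24λ − 45 = 0.
Substitute λ = y + (tr M)/3 = y − 0.333333 to remove the quadratic term: y³ + p·y + q = 0 with p = s − (tr M)²/3 = -24.333333 and q = −2(tr M)³/27 + (tr M)·s/3 − det M = -36.925926.
Three real roots ⇒ use the trigonometric (Viète) form: r = 2√(−p/3) = 5.696002, φ = arccos(3q/(p·r)) = arccos(0.799247) = 0.644755 rad.
y_k = r·cos(φ/3 − 2πk/3) for k = 0, 1, 2 gives y = 5.564959, -1.730454, -3.834505.
λ_k = y_k − 0.333333 gives λ = 5.2316, -2.0638, -4.1678 (check: the sum is -1.0000 = tr M).

Hence λ_max = 5.2316 and λ_min = -4.1678.


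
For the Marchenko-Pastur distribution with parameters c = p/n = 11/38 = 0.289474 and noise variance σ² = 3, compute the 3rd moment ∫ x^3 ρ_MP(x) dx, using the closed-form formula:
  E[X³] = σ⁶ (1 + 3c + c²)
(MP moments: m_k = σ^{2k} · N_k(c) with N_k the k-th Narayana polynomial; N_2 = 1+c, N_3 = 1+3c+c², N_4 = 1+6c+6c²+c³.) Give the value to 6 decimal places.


E[X³] = σ⁶ (1 + 3c + c²) (third MP moment). With σ² = 3 (so σ⁶ = 27) and c = 11/38 = 0.289474: E[X³] = 27 · (1 + 3·0.289474 + (0.289474)²) = 27 · 1.952216.

So E[X^3] = 52.709834.


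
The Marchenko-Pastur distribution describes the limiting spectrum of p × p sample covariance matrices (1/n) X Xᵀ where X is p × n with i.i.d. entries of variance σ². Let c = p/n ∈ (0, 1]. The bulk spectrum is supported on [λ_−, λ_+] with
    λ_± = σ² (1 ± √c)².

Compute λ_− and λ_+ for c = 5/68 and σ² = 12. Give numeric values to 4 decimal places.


c = 5/68 = 0.073529; √c = 0.271163.
λ_− = σ² (1 − √c)² = 12 · (1 − 0.271163)² = 12 · (0.728837)² = 6.374439.
λ_+ = σ² (1 + √c)² = 12 · (1 + 0.271163)² = 12 · (1.271163)² = 19.390267.

Rounded to 4 decimal places: λ_− ≈ 6.3744, λ_+ ≈ 19.3903.


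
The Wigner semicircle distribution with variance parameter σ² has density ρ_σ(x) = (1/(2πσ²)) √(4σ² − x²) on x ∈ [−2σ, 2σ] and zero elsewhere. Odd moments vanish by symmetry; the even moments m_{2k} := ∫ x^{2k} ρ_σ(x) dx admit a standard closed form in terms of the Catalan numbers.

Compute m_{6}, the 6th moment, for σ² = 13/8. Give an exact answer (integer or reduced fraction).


By the scaled semicircle moment identity, m_{2k} = σ^{2k} · C_k with k = 3.
C_3 = (1/(k+1)) · C(2k, k) = (1/4) · C(6, 3) = (1/4) · 20 = 5.
σ^{2k} = (σ²)^k = (13/8)^3 = 2197/512.

Therefore m_{6} = σ^{6} · C_3 = (2197/512) · 5 = 10985/512.


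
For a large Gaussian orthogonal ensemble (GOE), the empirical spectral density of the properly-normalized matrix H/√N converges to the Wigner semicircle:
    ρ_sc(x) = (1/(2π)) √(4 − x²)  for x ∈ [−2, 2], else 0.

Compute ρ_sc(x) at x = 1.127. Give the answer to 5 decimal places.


ρ_sc(x) = (1/(2π)) √(4 − x²). With x = 1.127:
  4 − x² = 4 − (1.127)² = 4 − 1.270129 = 2.729871.
  √(4 − x²) = 1.652232.
  1/(2π) = 0.159155.
  ρ_sc(1.127) = 0.159155 · 1.652232 = 0.262961.

Rounded to 5 decimal places: ρ_sc(1.127) ≈ 0.26296.


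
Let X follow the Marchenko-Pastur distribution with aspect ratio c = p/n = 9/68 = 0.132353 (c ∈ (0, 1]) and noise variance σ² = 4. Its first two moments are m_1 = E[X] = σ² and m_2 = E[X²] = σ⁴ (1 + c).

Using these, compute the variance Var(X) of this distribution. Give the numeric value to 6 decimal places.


m_1 = E[X] = σ² = 4, so m_1² = 16.
m_2 = E[X²] = σ⁴ (1 + c) = 16 · (1 + 0.132353) = 16 · 1.132353 = 18.117647.
(Note m_2 − m_1² simplifies to c · σ⁴ = 0.132353 · 16.)

Var(X) = m_2 − m_1² = 18.117647 − 16 = 2.117647.


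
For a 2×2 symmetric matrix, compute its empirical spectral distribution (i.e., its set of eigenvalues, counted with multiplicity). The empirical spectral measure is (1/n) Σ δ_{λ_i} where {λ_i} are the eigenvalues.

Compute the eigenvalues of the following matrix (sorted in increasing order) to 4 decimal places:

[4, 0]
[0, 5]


Since M is real symmetric, both eigenvalues are real; they are the roots of det(λI − M) = λ² − (tr M) λ + det M.
tr M = 4 + 5 = 9.
det M = 4·5 − 0² = 20 − 0 = 20.
Characteristic polynomial: λ² − 9λ + 20 = 0.
Discriminant Δ = (tr M)² − 4·det M = 81 − 80 = 1; √Δ = 1.000000.
λ = (tr M ± √Δ)/2 = (9 ± 1.000000)/2, giving (tr M − √Δ)/2 = 4.0000 and (tr M + √Δ)/2 = 5.0000.

Eigenvalues sorted in increasing order: [4.0000, 5.0000].


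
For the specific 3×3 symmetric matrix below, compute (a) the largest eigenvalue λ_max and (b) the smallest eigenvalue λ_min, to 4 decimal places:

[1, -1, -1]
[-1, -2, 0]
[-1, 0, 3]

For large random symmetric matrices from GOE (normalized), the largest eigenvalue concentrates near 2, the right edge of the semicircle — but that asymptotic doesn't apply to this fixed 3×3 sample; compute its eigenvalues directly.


Since M is real symmetric, all three eigenvalues are real; they are the roots of det(λI − M) = λ³ − (tr M) λ² + s λ − det M, where s is the sum of the principal 2×2 minors.
tr M = 1 + (-2) + 3 = 2.
s = (1·(-2) − (-1)²) + (1·3 − (-1)²) + ((-2)·3 − 0²) = -3 + 2 + (-6) = -7.
det M (expand along row 1) = 1·(-6) − (-1)·(-3) + (-1)·(-2) = -7.
Characteristic polynomial: λ³ − 2λ² − 7λ + 7 = 0.
Substitute λ = y + (tr M)/3 = y + 0.666667 to remove the quadratic term: y³ + p·y + q = 0 with p = s − (tr M)²/3 = -8.333333 and q = −2(tr M)³/27 + (tr M)·s/3 − det M = 1.740741.
Three real roots ⇒ use the trigonometric (Viète) form: r = 2√(−p/3) = 3.333333, φ = arccos(3q/(p·r)) = arccos(-0.188000) = 1.759922 rad.
y_k = r·cos(φ/3 − 2πk/3) for k = 0, 1, 2 gives y = 2.776017, 0.210000, -2.986017.
λ_k = y_k + 0.666667 gives λ = 3.4427, 0.8767, -2.3194 (check: the sum is 2.0000 = tr M).

Hence λ_max = 3.4427 and λ_min = -2.3194.


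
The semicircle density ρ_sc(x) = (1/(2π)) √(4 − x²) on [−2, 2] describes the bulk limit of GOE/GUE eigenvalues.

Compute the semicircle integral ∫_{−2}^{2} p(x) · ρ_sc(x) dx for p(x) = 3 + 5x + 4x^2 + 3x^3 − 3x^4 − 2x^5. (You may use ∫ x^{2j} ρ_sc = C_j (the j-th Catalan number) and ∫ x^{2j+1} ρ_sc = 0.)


Write p(x) = Σ a_i x^i, split into monomials and integrate each against ρ_sc separately.
Using ∫ x^{2j} ρ_sc = C_j = (1/(j+1)) C(2j, j) (Catalan numbers) and ∫ x^{2j+1} ρ_sc = 0 (odd monomials vanish by symmetry):
  i = 0 (even): a_0 · C_{0} = 3 · 1 = 3
  i = 1 (odd): ∫ x^1 ρ_sc = 0 (vanishes)
  i = 2 (even): a_2 · C_{1} = 4 · 1 = 4
  i = 3 (odd): ∫ x^3 ρ_sc = 0 (vanishes)
  i = 4 (even): a_4 · C_{2} = -3 · 2 = -6
  i = 5 (odd): ∫ x^5 ρ_sc = 0 (vanishes)

Summing the contributions: ∫_{−2}^{2} p(x) ρ_sc(x) dx = 3 + 4 + (-6) = 1.


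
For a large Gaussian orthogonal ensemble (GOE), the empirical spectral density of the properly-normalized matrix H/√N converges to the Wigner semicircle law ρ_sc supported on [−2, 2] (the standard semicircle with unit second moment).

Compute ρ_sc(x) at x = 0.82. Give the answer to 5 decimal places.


ρ_sc(x) = (1/(2π)) √(4 − x²). With x = 0.82:
  4 − x² = 4 − (0.82)² = 4 − 0.672400 = 3.327600.
  √(4 − x²) = 1.824171.
  1/(2π) = 0.159155.
  ρ_sc(0.82) = 0.159155 · 1.824171 = 0.290326.

Rounded to 5 decimal places: ρ_sc(0.82) ≈ 0.29033.


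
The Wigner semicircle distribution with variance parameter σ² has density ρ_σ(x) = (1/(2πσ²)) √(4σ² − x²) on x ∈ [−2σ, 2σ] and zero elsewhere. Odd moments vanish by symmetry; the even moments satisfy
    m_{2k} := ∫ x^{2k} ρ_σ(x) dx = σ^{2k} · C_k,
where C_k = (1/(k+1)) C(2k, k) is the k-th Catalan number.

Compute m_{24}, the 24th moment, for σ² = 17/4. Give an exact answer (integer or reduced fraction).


By the scaled semicircle moment identity, m_{2k} = σ^{2k} · C_k with k = 12.
C_12 = (1/(k+1)) · C(2k, k) = (1/13) · C(24, 12) = (1/13) · 2704156 = 208012.
σ^{2k} = (σ²)^k = (17/4)^12 = 582622237229761/16777216.

Therefore m_{24} = σ^{24} · C_12 = (582622237229761/16777216) · 208012 = 30298104202659261283/4194304.


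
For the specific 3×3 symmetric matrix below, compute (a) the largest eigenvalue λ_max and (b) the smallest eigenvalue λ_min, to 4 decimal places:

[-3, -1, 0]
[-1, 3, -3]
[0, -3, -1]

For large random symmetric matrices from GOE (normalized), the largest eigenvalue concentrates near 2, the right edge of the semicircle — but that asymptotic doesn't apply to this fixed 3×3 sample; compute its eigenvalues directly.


Since M is real symmetric, all three eigenvalues are real; they are the roots of det(λI − M) = λ³ − (tr M) λ² + s λ − det M, where s is the sum of the principal 2×2 minors.
tr M = -3 + 3 + (-1) = -1.
s = ((-3)·3 − (-1)²) + ((-3)·(-1) − 0²) + (3·(-1) − (-3)²) = -10 + 3 + (-12) = -19.
det M (expand along row 1) = (-3)·(-12) − (-1)·1 + 0·3 = 37.
Characteristic polynomial: λ³ + λ² − 19λ − 37 = 0.
Substitute λ = y + (tr M)/3 = y − 0.333333 to remove the quadratic term: y³ + p·y + q = 0 with p = s − (tr M)²/3 = -19.333333 and q = −2(tr M)³/27 + (tr M)·s/3 − det M = -30.592593.
Three real roots ⇒ use the trigonometric (Viète) form: r = 2√(−p/3) = 5.077182, φ = arccos(3q/(p·r)) = arccos(0.934992) = 0.362559 rad.
y_k = r·cos(φ/3 − 2πk/3) for k = 0, 1, 2 gives y = 5.040150, -1.989981, -3.050169.
λ_k = y_k − 0.333333 gives λ = 4.7068, -2.3233, -3.3835 (check: the sum is -1.0000 = tr M).

Hence λ_max = 4.7068 and λ_min = -3.3835.


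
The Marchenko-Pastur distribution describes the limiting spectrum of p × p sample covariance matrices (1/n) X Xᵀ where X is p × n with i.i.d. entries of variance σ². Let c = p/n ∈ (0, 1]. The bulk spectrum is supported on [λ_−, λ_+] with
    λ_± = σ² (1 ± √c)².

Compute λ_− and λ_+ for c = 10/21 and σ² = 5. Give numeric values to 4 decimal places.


c = 10/21 = 0.476190; √c = 0.690066.
λ_− = σ² (1 − √c)² = 5 · (1 − 0.690066)² = 5 · (0.309934)² = 0.480297.
λ_+ = σ² (1 + √c)² = 5 · (1 + 0.690066)² = 5 · (1.690066)² = 14.281608.

Rounded to 4 decimal places: λ_− ≈ 0.4803, λ_+ ≈ 14.2816.


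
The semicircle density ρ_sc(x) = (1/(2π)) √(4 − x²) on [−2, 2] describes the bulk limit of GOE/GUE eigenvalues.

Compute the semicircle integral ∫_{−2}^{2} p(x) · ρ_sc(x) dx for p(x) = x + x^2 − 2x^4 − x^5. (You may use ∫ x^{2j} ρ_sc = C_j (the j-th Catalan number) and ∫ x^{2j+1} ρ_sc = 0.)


Write p(x) = Σ a_i x^i, split into monomials and integrate each against ρ_sc separately.
Using ∫ x^{2j} ρ_sc = C_j = (1/(j+1)) C(2j, j) (Catalan numbers) and ∫ x^{2j+1} ρ_sc = 0 (odd monomials vanish by symmetry):
  i = 1 (odd): ∫ x^1 ρ_sc = 0 (vanishes)
  i = 2 (even): a_2 · C_{1} = 1 · 1 = 1
  i = 4 (even): a_4 · C_{2} = -2 · 2 = -4
  i = 5 (odd): ∫ x^5 ρ_sc = 0 (vanishes)

Summing the contributions: ∫_{−2}^{2} p(x) ρ_sc(x) dx = 1 + (-4) = -3.


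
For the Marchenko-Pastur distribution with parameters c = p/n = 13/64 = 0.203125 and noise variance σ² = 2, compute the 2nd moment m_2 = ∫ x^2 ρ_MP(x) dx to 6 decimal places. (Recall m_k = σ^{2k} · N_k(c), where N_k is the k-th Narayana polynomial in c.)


E[X²] = σ⁴ (1 + c) (second MP moment). With σ² = 2 (so σ⁴ = 4) and c = 13/64 = 0.203125: E[X²] = 4 · (1 + 0.203125) = 4 · 1.203125.

So E[X^2] = 4.812500.


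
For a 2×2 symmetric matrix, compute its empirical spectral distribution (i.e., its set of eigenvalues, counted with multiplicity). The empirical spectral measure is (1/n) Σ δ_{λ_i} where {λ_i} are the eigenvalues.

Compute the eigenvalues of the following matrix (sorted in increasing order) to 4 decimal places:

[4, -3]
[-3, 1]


Since M is real symmetric, both eigenvalues are real; they are the roots of det(λI − M) = λ² − (tr M) λ + det M.
tr M = 4 + 1 = 5.
det M = 4·1 − (-3)² = 4 − 9 = -5.
Characteristic polynomial: λ² − 5λ − 5 = 0.
Discriminant Δ = (tr M)² − 4·det M = 25 − (-20) = 45; √Δ = 6.708204.
λ = (tr M ± √Δ)/2 = (5 ± 6.708204)/2, giving (tr M − √Δ)/2 = -0.8541 and (tr M + √Δ)/2 = 5.8541.

Eigenvalues sorted in increasing order: [-0.8541, 5.8541].


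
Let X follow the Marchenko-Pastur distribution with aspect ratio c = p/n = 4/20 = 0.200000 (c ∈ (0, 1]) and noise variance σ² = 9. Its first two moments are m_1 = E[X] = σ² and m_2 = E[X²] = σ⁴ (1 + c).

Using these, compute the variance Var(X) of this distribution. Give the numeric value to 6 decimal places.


m_1 = E[X] = σ² = 9, so m_1² = 81.
m_2 = E[X²] = σ⁴ (1 + c) = 81 · (1 + 0.200000) = 81 · 1.200000 = 97.200000.
(Note m_2 − m_1² simplifies to c · σ⁴ = 0.200000 · 81.)

Var(X) = m_2 − m_1² = 97.200000 − 81 = 16.200000.


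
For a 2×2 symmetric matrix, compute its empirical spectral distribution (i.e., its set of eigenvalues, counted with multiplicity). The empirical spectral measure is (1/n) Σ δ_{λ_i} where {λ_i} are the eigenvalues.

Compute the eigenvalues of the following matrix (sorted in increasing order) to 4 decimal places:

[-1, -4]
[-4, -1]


Since M is real symmetric, both eigenvalues are real; they are the roots of det(λI − M) = λ² − (tr M) λ + det M.
tr M = -1 + (-1) = -2.
det M = (-1)·(-1) − (-4)² = 1 − 16 = -15.
Characteristic polynomial: λ² + 2λ − 15 = 0.
Discriminant Δ = (tr M)² − 4·det M = 4 − (-60) = 64; √Δ = 8.000000.
λ = (tr M ± √Δ)/2 = (-2 ± 8.000000)/2, giving (tr M − √Δ)/2 = -5.0000 and (tr M + √Δ)/2 = 3.0000.

Eigenvalues sorted in increasing order: [-5.0000, 3.0000].


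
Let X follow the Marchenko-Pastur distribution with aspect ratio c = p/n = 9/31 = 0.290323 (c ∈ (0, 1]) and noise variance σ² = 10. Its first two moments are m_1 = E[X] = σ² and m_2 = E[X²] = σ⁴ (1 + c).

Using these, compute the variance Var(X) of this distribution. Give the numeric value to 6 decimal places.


m_1 = E[X] = σ² = 10, so m_1² = 100.
m_2 = E[X²] = σ⁴ (1 + c) = 100 · (1 + 0.290323) = 100 · 1.290323 = 129.032258.
(Note m_2 − m_1² simplifies to c · σ⁴ = 0.290323 · 100.)

Var(X) = m_2 − m_1² = 129.032258 − 100 = 29.032258.


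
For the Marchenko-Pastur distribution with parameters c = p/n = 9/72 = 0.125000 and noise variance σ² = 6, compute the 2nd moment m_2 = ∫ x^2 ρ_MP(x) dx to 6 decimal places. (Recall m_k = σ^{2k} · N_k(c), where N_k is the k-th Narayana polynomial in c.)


E[X²] = σ⁴ (1 + c) (second MP moment). With σ² = 6 (so σ⁴ = 36) and c = 9/72 = 0.125000: E[X²] = 36 · (1 + 0.125000) = 36 · 1.125000.

So E[X^2] = 40.500000.


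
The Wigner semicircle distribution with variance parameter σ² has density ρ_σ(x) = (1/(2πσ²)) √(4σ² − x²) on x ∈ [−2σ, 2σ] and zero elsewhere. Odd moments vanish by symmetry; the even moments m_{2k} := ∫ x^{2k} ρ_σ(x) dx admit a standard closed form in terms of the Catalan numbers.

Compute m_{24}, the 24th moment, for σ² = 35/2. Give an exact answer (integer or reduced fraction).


By the scaled semicircle moment identity, m_{2k} = σ^{2k} · C_k with k = 12.
C_12 = (1/(k+1)) · C(2k, k) = (1/13) · C(24, 12) = (1/13) · 2704156 = 208012.
σ^{2k} = (σ²)^k = (35/2)^12 = 3379220508056640625/4096.

Therefore m_{24} = σ^{24} · C_12 = (3379220508056640625/4096) · 208012 = 175729604080469482421875/1024.


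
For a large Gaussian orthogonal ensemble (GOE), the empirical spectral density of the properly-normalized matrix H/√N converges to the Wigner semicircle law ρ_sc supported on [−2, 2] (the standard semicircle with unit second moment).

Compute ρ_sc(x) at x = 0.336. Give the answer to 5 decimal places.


ρ_sc(x) = (1/(2π)) √(4 − x²). With x = 0.336:
  4 − x² = 4 − (0.336)² = 4 − 0.112896 = 3.887104.
  √(4 − x²) = 1.971574.
  1/(2π) = 0.159155.
  ρ_sc(0.336) = 0.159155 · 1.971574 = 0.313786.

Rounded to 5 decimal places: ρ_sc(0.336) ≈ 0.31379.


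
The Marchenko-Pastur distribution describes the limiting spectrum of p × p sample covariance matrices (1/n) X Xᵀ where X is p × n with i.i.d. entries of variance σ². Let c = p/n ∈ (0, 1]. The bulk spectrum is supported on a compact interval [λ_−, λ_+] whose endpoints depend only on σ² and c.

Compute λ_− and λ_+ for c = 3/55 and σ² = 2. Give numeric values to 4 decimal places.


c = 3/55 = 0.054545; √c = 0.233550.
λ_− = σ² (1 − √c)² = 2 · (1 − 0.233550)² = 2 · (0.766450)² = 1.174892.
λ_+ = σ² (1 + √c)² = 2 · (1 + 0.233550)² = 2 · (1.233550)² = 3.043290.

Rounded to 4 decimal places: λ_− ≈ 1.1749, λ_+ ≈ 3.0433.


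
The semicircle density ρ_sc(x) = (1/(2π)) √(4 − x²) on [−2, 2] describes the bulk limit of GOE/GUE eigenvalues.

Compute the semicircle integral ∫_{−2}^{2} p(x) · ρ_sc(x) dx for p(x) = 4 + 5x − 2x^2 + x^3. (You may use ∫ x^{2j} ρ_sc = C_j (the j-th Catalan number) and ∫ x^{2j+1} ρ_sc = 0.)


Write p(x) = Σ a_i x^i, split into monomials and integrate each against ρ_sc separately.
Using ∫ x^{2j} ρ_sc = C_j = (1/(j+1)) C(2j, j) (Catalan numbers) and ∫ x^{2j+1} ρ_sc = 0 (odd monomials vanish by symmetry):
  i = 0 (even): a_0 · C_{0} = 4 · 1 = 4
  i = 1 (odd): ∫ x^1 ρ_sc = 0 (vanishes)
  i = 2 (even): a_2 · C_{1} = -2 · 1 = -2
  i = 3 (odd): ∫ x^3 ρ_sc = 0 (vanishes)

Summing the contributions: ∫_{−2}^{2} p(x) ρ_sc(x) dx = 4 + (-2) = 2.


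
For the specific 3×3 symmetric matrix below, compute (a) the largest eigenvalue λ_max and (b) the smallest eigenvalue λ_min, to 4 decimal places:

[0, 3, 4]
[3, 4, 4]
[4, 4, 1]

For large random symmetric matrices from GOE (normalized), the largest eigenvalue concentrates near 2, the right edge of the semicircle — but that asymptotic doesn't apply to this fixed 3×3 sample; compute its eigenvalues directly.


Since M is real symmetric, all three eigenvalues are real; they are the roots of det(λI − M) = λ³ − (tr M) λ² + s λ − det M, where s is the sum of the principal 2×2 minors.
tr M = 0 + 4 + 1 = 5.
s = (0·4 − 3²) + (0·1 − 4²) + (4·1 − 4²) = -9 + (-16) + (-12) = -37.
det M (expand along row 1) = 0·(-12) − 3·(-13) + 4·(-4) = 23.
Characteristic polynomial: λ³ − 5λ² − 37λ − 23 = 0.
Substitute λ = y + (tr M)/3 = y + 1.666667 to remove the quadratic term: y³ + p·y + q = 0 with p = s − (tr M)²/3 = -45.333333 and q = −2(tr M)³/27 + (tr M)·s/3 − det M = -93.925926.
Three real roots ⇒ use the trigonometric (Viète) form: r = 2√(−p/3) = 7.774603, φ = arccos(3q/(p·r)) = arccos(0.799486) = 0.644357 rad.
y_k = r·cos(φ/3 − 2πk/3) for k = 0, 1, 2 gives y = 7.595958, -2.362920, -5.233039.
λ_k = y_k + 1.666667 gives λ = 9.2626, -0.6963, -3.5664 (check: the sum is 5.0000 = tr M).

Hence λ_max = 9.2626 and λ_min = -3.5664.


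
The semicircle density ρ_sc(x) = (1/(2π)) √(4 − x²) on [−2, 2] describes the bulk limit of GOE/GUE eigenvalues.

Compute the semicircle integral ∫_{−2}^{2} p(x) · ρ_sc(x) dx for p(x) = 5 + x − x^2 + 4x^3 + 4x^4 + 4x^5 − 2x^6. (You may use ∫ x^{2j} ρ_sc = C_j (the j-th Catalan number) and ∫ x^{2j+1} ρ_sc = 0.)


Write p(x) = Σ a_i x^i, split into monomials and integrate each against ρ_sc separately.
Using ∫ x^{2j} ρ_sc = C_j = (1/(j+1)) C(2j, j) (Catalan numbers) and ∫ x^{2j+1} ρ_sc = 0 (odd monomials vanish by symmetry):
  i = 0 (even): a_0 · C_{0} = 5 · 1 = 5
  i = 1 (odd): ∫ x^1 ρ_sc = 0 (vanishes)
  i = 2 (even): a_2 · C_{1} = -1 · 1 = -1
  i = 3 (odd): ∫ x^3 ρ_sc = 0 (vanishes)
  i = 4 (even): a_4 · C_{2} = 4 · 2 = 8
  i = 5 (odd): ∫ x^5 ρ_sc = 0 (vanishes)
  i = 6 (even): a_6 · C_{3} = -2 · 5 = -10

Summing the contributions: ∫_{−2}^{2} p(x) ρ_sc(x) dx = 5 + (-1) + 8 + (-10) = 2.


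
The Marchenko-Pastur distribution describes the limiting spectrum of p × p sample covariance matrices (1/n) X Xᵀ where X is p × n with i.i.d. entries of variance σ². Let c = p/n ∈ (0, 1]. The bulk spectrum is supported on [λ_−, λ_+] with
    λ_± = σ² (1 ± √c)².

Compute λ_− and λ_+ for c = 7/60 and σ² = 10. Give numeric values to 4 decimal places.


c = 7/60 = 0.116667; √c = 0.341565.
λ_− = σ² (1 − √c)² = 10 · (1 − 0.341565)² = 10 · (0.658435)² = 4.335366.
λ_+ = σ² (1 + √c)² = 10 · (1 + 0.341565)² = 10 · (1.341565)² = 17.997967.

Rounded to 4 decimal places: λ_− ≈ 4.3354, λ_+ ≈ 17.9980.


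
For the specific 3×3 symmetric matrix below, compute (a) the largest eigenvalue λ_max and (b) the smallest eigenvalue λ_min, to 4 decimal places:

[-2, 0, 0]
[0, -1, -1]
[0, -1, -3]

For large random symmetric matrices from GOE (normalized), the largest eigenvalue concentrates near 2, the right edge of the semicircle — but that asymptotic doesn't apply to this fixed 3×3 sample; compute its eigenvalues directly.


Since M is real symmetric, all three eigenvalues are real; they are the roots of det(λI − M) = λ³ − (tr M) λ² + s λ − det M, where s is the sum of the principal 2×2 minors.
tr M = -2 + (-1) + (-3) = -6.
s = ((-2)·(-1) − 0²) + ((-2)·(-3) − 0²) + ((-1)·(-3) − (-1)²) = 2 + 6 + 2 = 10.
det M (expand along row 1) = (-2)·2 − 0·0 + 0·0 = -4.
Characteristic polynomial: λ³ + 6λ² + 10λ + 4 = 0.
Substitute λ = y + (tr M)/3 = y − 2.000000 to remove the quadratic term: y³ + p·y + q = 0 with p = s − (tr M)²/3 = -2.000000 and q = −2(tr M)³/27 + (tr M)·s/3 − det M = 0.000000.
Three real roots ⇒ use the trigonometric (Viète) form: r = 2√(−p/3) = 1.632993, φ = arccos(3q/(p·r)) = arccos(0.000000) = 1.570796 rad.
y_k = r·cos(φ/3 − 2πk/3) for k = 0, 1, 2 gives y = 1.414214, 0.000000, -1.414214.
λ_k = y_k − 2.000000 gives λ = -0.5858, -2.0000, -3.4142 (check: the sum is -6.0000 = tr M).

Hence λ_max = -0.5858 and λ_min = -3.4142.


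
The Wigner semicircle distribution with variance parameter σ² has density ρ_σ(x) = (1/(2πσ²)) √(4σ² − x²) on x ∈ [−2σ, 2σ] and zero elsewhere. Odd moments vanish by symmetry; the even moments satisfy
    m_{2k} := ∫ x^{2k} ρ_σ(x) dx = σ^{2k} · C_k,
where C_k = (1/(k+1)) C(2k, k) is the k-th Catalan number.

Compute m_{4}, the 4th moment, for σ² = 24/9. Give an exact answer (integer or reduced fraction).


By the scaled semicircle moment identity, m_{2k} = σ^{2k} · C_k with k = 2.
C_2 = (1/(k+1)) · C(2k, k) = (1/3) · C(4, 2) = (1/3) · 6 = 2.
σ^{2k} = (σ²)^k = (24/9)^2 = 64/9.

Therefore m_{4} = σ^{4} · C_2 = (64/9) · 2 = 128/9.


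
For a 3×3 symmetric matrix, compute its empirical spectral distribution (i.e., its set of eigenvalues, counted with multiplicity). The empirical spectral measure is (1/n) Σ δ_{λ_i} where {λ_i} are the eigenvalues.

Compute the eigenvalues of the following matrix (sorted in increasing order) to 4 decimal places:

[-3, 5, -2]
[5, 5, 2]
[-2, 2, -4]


Since M is real symmetric, all three eigenvalues are real; they are the roots of det(λI − M) = λ³ − (tr M) λ² + s λ − det M, where s is the sum of the principal 2×2 minors.
tr M = -3 + 5 + (-4) = -2.
s = ((-3)·5 − 5²) + ((-3)·(-4) − (-2)²) + (5·(-4) − 2²) = -40 + 8 + (-24) = -56.
det M (expand along row 1) = (-3)·(-24) − 5·(-16) + (-2)·20 = 112.
Characteristic polynomial: λ³ + 2λ² − 56λ − 112 = 0.
Substitute λ = y + (tr M)/3 = y − 0.666667 to remove the quadratic term: y³ + p·y + q = 0 with p = s − (tr M)²/3 = -57.333333 and q = −2(tr M)³/27 + (tr M)·s/3 − det M = -74.074074.
Three real roots ⇒ use the trigonometric (Viète) form: r = 2√(−p/3) = 8.743251, φ = arccos(3q/(p·r)) = arccos(0.443310) = 1.111509 rad.
y_k = r·cos(φ/3 − 2πk/3) for k = 0, 1, 2 gives y = 8.149981, -1.333333, -6.816648.
λ_k = y_k − 0.666667 gives λ = 7.4833, -2.0000, -7.4833 (check: the sum is -2.0000 = tr M).

Eigenvalues sorted in increasing order: [-7.4833, -2.0000, 7.4833].


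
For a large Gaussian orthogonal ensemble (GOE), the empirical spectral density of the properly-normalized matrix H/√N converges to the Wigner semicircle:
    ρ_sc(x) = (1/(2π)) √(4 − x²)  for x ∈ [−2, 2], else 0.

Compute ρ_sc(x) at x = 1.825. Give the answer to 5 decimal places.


ρ_sc(x) = (1/(2π)) √(4 − x²). With x = 1.825:
  4 − x² = 4 − (1.825)² = 4 − 3.330625 = 0.669375.
  √(4 − x²) = 0.818153.
  1/(2π) = 0.159155.
  ρ_sc(1.825) = 0.159155 · 0.818153 = 0.130213.

Rounded to 5 decimal places: ρ_sc(1.825) ≈ 0.13021.


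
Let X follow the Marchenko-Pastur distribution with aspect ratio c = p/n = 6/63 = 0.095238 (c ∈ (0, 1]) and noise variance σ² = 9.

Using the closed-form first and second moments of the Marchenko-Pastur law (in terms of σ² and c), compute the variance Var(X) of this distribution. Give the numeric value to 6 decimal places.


Recall the MP moments m_1 = E[X] = σ² and m_2 = E[X²] = σ⁴ (1 + c).
m_1 = E[X] = σ² = 9, so m_1² = 81.
m_2 = E[X²] = σ⁴ (1 + c) = 81 · (1 + 0.095238) = 81 · 1.095238 = 88.714286.
(Note m_2 − m_1² simplifies to c · σ⁴ = 0.095238 · 81.)

Var(X) = m_2 − m_1² = 88.714286 − 81 = 7.714286.


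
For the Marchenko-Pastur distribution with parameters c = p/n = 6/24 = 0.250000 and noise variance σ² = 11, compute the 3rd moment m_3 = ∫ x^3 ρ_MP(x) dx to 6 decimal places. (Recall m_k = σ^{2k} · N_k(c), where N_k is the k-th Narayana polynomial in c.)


E[X³] = σ⁶ (1 + 3c + c²) (third MP moment). With σ² = 11 (so σ⁶ = 1331) and c = 6/24 = 0.250000: E[X³] = 1331 · (1 + 3·0.250000 + (0.250000)²) = 1331 · 1.812500.

So E[X^3] = 2412.437500.


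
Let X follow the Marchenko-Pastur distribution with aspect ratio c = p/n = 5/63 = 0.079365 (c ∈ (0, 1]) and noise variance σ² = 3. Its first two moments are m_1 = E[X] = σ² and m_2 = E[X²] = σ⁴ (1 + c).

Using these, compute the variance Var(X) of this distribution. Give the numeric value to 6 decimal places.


m_1 = E[X] = σ² = 3, so m_1² = 9.
m_2 = E[X²] = σ⁴ (1 + c) = 9 · (1 + 0.079365) = 9 · 1.079365 = 9.714286.
(Note m_2 − m_1² simplifies to c · σ⁴ = 0.079365 · 9.)

Var(X) = m_2 − m_1² = 9.714286 − 9 = 0.714286.


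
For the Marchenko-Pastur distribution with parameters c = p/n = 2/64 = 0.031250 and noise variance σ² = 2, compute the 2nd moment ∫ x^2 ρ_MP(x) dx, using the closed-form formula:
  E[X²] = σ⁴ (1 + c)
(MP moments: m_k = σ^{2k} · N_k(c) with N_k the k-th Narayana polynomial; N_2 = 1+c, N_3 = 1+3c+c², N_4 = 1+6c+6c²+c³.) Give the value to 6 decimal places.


E[X²] = σ⁴ (1 + c) (second MP moment). With σ² = 2 (so σ⁴ = 4) and c = 2/64 = 0.031250: E[X²] = 4 · (1 + 0.031250) = 4 · 1.031250.

So E[X^2] = 4.125000.


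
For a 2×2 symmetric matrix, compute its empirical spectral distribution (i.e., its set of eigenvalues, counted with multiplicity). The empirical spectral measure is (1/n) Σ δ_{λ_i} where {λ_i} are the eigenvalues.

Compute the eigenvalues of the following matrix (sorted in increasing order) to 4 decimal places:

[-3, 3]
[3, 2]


Since M is real symmetric, both eigenvalues are real; they are the roots of det(λI − M) = λ² − (tr M) λ + det M.
tr M = -3 + 2 = -1.
det M = (-3)·2 − 3² = -6 − 9 = -15.
Characteristic polynomial: λ² + λ − 15 = 0.
Discriminant Δ = (tr M)² − 4·det M = 1 − (-60) = 61; √Δ = 7.810250.
λ = (tr M ± √Δ)/2 = (-1 ± 7.810250)/2, giving (tr M − √Δ)/2 = -4.4051 and (tr M + √Δ)/2 = 3.4051.

Eigenvalues sorted in increasing order: [-4.4051, 3.4051].


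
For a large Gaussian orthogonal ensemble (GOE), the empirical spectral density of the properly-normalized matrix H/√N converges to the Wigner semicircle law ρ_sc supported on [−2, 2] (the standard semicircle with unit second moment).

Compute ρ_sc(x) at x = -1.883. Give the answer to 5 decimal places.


ρ_sc(x) = (1/(2π)) √(4 − x²). With x = -1.883:
  4 − x² = 4 − (-1.883)² = 4 − 3.545689 = 0.454311.
  √(4 − x²) = 0.674026.
  1/(2π) = 0.159155.
  ρ_sc(-1.883) = 0.159155 · 0.674026 = 0.107275.

Rounded to 5 decimal places: ρ_sc(-1.883) ≈ 0.10727.


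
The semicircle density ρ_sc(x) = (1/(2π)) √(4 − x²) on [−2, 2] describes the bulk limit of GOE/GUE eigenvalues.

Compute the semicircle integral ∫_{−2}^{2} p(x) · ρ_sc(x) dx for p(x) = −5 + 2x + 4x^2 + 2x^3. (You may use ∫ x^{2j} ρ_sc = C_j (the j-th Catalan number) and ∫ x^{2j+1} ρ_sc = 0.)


Write p(x) = Σ a_i x^i, split into monomials and integrate each against ρ_sc separately.
Using ∫ x^{2j} ρ_sc = C_j = (1/(j+1)) C(2j, j) (Catalan numbers) and ∫ x^{2j+1} ρ_sc = 0 (odd monomials vanish by symmetry):
  i = 0 (even): a_0 · C_{0} = -5 · 1 = -5
  i = 1 (odd): ∫ x^1 ρ_sc = 0 (vanishes)
  i = 2 (even): a_2 · C_{1} = 4 · 1 = 4
  i = 3 (odd): ∫ x^3 ρ_sc = 0 (vanishes)

Summing the contributions: ∫_{−2}^{2} p(x) ρ_sc(x) dx = (-5) + 4 = -1.
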